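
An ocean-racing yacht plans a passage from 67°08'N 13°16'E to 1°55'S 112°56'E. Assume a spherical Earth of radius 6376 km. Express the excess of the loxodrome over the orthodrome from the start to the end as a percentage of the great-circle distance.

Great circle: σ = 1.6670 rad → d_gc = Rσ = 10628.6 km
Rhumb: Δφ = -1.2051, Δλ = +1.7395, Δψ = -1.6318, q = Δφ/Δψ = 0.7386 → d_rh = R√(Δφ²+q²Δλ²) = 11231.4 km
Excess = (11231.4 − 10628.6) / 10628.6 = 602.8 / 10628.6 = 5.67% ≈ 5.7%

5.7%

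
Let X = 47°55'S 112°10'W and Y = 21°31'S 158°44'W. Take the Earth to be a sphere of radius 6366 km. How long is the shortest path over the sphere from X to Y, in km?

Haversine: a = sin²(Δφ/2)+cos φ₁ cos φ₂ sin²(Δλ/2) = 0.14956;  σ = 2·atan2(√a,√(1−a))
σ = 45.503° → d = Rσ = 6366·0.79418 = 5056 km

5056 km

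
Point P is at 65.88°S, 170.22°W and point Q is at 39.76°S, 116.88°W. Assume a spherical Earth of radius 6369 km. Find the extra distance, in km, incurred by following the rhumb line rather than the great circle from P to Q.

Great circle: cos σ = sin φ₁ sin φ₂ + cos φ₁ cos φ₂ cos Δλ,  σ = 0.6899 rad → d_gc = 4394.1 km
Rhumb line: Δψ = +0.7860, q = Δφ/Δψ = 0.5800, d_rh = R√(Δφ²+q²Δλ²) = 4500.9 km
Excess = 4500.9 − 4394.1 = 106.8 ≈ 107 km

107 km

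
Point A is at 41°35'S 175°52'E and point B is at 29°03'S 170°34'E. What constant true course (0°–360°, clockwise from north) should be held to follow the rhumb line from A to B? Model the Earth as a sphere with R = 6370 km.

341.0°

Δψ = ln[tan(π/4+φ₂/2)/tan(π/4+φ₁/2)] = +0.2692
Δλ = -0.0925 rad (taken the short way round)
course = atan2(Δλ, Δψ) = 341.03°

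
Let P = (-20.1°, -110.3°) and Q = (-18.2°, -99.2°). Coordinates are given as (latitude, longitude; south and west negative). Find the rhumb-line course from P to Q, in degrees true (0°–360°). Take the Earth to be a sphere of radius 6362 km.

79.7°

Meridional parts: M(φ₁)=-0.3582, M(φ₂)=-0.3231 → ΔM = +0.0351;  Δλ = +0.1937 rad
tan C = Δλ / ΔM = +5.5185 → C = 79.73°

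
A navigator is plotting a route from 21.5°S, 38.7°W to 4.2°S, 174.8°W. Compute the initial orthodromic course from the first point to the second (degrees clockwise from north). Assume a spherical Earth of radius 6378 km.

244.4°

N = sin Δλ·cos φ₂ = -0.6915;  D = cos φ₁ sin φ₂ − sin φ₁ cos φ₂ cos Δλ = -0.3315
initial course = atan2(N, D) = 244.39°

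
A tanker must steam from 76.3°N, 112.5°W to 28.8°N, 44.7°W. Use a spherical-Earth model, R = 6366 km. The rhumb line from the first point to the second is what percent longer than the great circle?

4.0%

Great circle: σ = 0.9927 rad → d_gc = Rσ = 6319.3 km
Rhumb: Δφ = -0.8290, Δλ = +1.1833, Δψ = -1.5939, q = Δφ/Δψ = 0.5201 → d_rh = R√(Δφ²+q²Δλ²) = 6573.0 km
Excess = (6573.0 − 6319.3) / 6319.3 = 253.7 / 6319.3 = 4.01% ≈ 4.0%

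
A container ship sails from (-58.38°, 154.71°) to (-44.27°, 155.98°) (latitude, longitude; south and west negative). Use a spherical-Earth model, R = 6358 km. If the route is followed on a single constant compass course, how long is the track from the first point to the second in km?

Rhumb course C = atan2(Δλ, Δψ) with Δψ = ln[tan(π/4+φ₂/2)/tan(π/4+φ₁/2)] = +0.3983, Δλ = +0.0222 → C = 3.19°
d = R·|Δφ| / |cos C| = 6358·0.24627 / 0.99845 = 1568 km

1568 km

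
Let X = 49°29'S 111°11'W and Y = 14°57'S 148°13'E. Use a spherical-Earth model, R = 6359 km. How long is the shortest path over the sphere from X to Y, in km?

9475 km

Haversine: a = sin²(Δφ/2)+cos φ₁ cos φ₂ sin²(Δλ/2) = 0.45967;  σ = 2·atan2(√a,√(1−a))
σ = 85.374° → d = Rσ = 6359·1.49005 = 9475 km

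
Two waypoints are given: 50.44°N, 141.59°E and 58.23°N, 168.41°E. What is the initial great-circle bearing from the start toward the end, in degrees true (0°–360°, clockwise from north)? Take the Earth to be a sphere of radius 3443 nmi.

53.0°

N = sin Δλ·cos φ₂ = +0.2376;  D = cos φ₁ sin φ₂ − sin φ₁ cos φ₂ cos Δλ = +0.1792
initial course = atan2(N, D) = 52.97°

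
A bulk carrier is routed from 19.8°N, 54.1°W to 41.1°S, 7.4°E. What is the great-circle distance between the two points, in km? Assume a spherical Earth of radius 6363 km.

cos σ = sin φ₁ sin φ₂ + cos φ₁ cos φ₂ cos Δλ
      = sin(19.80°)sin(-41.10°) + cos(19.80°)cos(-41.10°)cos(61.50°) = 0.1156
σ = 83.360° → d = Rσ = 6363·1.45490 = 9258 km

9258 km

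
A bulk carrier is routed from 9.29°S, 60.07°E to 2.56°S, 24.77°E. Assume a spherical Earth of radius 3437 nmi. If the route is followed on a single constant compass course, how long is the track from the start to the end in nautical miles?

2143 nmi

Δψ = ln[tan(π/4+φ₂/2)/tan(π/4+φ₁/2)] = +0.1182;  Δφ = +0.1175 rad,  Δλ = -0.6161 rad
q = Δφ/Δψ = 0.9941
d = R·√(Δφ² + q²Δλ²) = 3437·0.62361 = 2143 nmi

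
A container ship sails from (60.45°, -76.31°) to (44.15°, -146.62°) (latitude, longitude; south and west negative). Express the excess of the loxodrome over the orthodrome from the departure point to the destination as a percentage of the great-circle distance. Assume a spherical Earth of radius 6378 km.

Great circle: σ = 0.7595 rad → d_gc = Rσ = 4844.2 km
Rhumb: Δφ = -0.2845, Δλ = -1.2271, Δψ = -0.4722, q = Δφ/Δψ = 0.6024 → d_rh = R√(Δφ²+q²Δλ²) = 5052.2 km
Excess = (5052.2 − 4844.2) / 4844.2 = 208.0 / 4844.2 = 4.29% ≈ 4.3%

4.3%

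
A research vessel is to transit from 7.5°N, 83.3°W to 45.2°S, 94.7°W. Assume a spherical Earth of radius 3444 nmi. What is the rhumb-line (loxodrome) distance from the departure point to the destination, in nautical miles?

Rhumb course C = atan2(Δλ, Δψ) with Δψ = ln[tan(π/4+φ₂/2)/tan(π/4+φ₁/2)] = -1.0176, Δλ = -0.1990 → C = 191.06°
d = R·|Δφ| / |cos C| = 3444·0.91979 / 0.98142 = 3228 nmi

3228 nmi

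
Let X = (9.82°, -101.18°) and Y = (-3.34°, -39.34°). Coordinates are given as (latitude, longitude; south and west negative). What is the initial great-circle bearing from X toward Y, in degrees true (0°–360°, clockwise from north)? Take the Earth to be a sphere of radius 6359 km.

98.9°

N = sin Δλ·cos φ₂ = +0.8801;  D = cos φ₁ sin φ₂ − sin φ₁ cos φ₂ cos Δλ = -0.1378
initial course = atan2(N, D) = 98.90°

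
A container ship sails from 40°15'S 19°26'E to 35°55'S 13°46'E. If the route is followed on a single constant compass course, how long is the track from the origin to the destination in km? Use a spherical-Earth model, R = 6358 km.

690 km

Rhumb course C = atan2(Δλ, Δψ) with Δψ = ln[tan(π/4+φ₂/2)/tan(π/4+φ₁/2)] = +0.0961, Δλ = -0.0989 → C = 314.19°
d = R·|Δφ| / |cos C| = 6358·0.07563 / 0.69701 = 690 km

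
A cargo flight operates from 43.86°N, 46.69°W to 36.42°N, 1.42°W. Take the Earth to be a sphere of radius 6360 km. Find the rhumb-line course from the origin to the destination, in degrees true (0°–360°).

102.2°

Δψ = ln[tan(π/4+φ₂/2)/tan(π/4+φ₁/2)] = -0.1701
Δλ = +0.7901 rad (taken the short way round)
course = atan2(Δλ, Δψ) = 102.15°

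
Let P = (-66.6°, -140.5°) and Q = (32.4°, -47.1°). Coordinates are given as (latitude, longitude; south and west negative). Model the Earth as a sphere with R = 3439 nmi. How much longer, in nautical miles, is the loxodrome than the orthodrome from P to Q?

Great circle: cos σ = sin φ₁ sin φ₂ + cos φ₁ cos φ₂ cos Δλ,  σ = 2.1079 rad → d_gc = 7249.05 nmi
Rhumb line: Δψ = +2.1729, q = Δφ/Δψ = 0.7952, d_rh = R√(Δφ²+q²Δλ²) = 7428.48 nmi
Excess = 7428.48 − 7249.05 = 179.43 ≈ 179 nmi

179 nmi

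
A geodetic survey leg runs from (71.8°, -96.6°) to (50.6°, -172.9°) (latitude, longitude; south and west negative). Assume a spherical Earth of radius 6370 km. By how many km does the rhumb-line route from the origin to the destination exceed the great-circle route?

Great circle: cos σ = sin φ₁ sin φ₂ + cos φ₁ cos φ₂ cos Δλ,  σ = 0.6745 rad → d_gc = 4296.5 km
Rhumb line: Δψ = -0.8044, q = Δφ/Δψ = 0.4600, d_rh = R√(Δφ²+q²Δλ²) = 4558.5 km
Excess = 4558.5 − 4296.5 = 262.0 ≈ 262 km

262 km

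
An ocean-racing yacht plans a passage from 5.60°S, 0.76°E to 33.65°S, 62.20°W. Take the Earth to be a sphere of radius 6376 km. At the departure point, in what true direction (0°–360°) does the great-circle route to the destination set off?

235.2°

N = sin Δλ·cos φ₂ = -0.7414;  D = cos φ₁ sin φ₂ − sin φ₁ cos φ₂ cos Δλ = -0.5145
initial course = atan2(N, D) = 235.24°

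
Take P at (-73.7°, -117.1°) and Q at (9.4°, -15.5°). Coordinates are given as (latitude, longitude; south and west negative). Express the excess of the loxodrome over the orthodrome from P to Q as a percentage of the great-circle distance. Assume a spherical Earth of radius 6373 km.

6.2%

Great circle: σ = 1.7849 rad → d_gc = Rσ = 11375.0 km
Rhumb: Δφ = +1.4504, Δλ = +1.7733, Δψ = +2.1082, q = Δφ/Δψ = 0.6880 → d_rh = R√(Δφ²+q²Δλ²) = 12078.1 km
Excess = (12078.1 − 11375.0) / 11375.0 = 703.1 / 11375.0 = 6.18% ≈ 6.2%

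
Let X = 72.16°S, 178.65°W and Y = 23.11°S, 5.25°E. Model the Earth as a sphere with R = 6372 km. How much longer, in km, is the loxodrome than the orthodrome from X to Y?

3460 km

Great circle: cos σ = sin φ₁ sin φ₂ + cos φ₁ cos φ₂ cos Δλ,  σ = 1.4782 rad → d_gc = 9418.8 km
Rhumb line: Δψ = +1.4371, q = Δφ/Δψ = 0.5957, d_rh = R√(Δφ²+q²Δλ²) = 12879.2 km
Excess = 12879.2 − 9418.8 = 3460.4 ≈ 3460 km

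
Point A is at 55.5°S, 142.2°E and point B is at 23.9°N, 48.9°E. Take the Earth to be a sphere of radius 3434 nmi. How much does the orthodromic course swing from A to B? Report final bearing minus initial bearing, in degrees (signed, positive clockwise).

+41.1°

Initial bearing θ₁ = atan2(sin Δλ cos φ₂, cos φ₁ sin φ₂ − sin φ₁ cos φ₂ cos Δλ) = 281.52°
Final bearing θ₂ = (initial bearing from the destination back to the start) + 180° = 322.62°
Δθ = θ₂ − θ₁ = +41.1°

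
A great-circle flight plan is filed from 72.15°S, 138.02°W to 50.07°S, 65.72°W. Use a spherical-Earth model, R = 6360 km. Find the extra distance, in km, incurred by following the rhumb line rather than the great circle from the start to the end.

228 km

Great circle: cos σ = sin φ₁ sin φ₂ + cos φ₁ cos φ₂ cos Δλ,  σ = 0.6604 rad → d_gc = 4200.3 km
Rhumb line: Δψ = +0.8387, q = Δφ/Δψ = 0.4595, d_rh = R√(Δφ²+q²Δλ²) = 4428.0 km
Excess = 4428.0 − 4200.3 = 227.7 ≈ 228 km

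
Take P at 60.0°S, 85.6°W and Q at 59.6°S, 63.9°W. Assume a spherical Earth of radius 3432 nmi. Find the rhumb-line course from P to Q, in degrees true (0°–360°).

Meridional parts: M(φ₁)=-1.3170, M(φ₂)=-1.3031 → ΔM = +0.0139;  Δλ = +0.3787 rad
tan C = Δλ / ΔM = +27.2884 → C = 87.90°

87.9°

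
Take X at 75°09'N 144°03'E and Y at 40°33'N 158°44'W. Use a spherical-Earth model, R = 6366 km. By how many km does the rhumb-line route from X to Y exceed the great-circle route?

Great circle: cos σ = sin φ₁ sin φ₂ + cos φ₁ cos φ₂ cos Δλ,  σ = 0.7468 rad → d_gc = 4754.36 km
Rhumb line: Δψ = -1.2623, q = Δφ/Δψ = 0.4784, d_rh = R√(Δφ²+q²Δλ²) = 4901.92 km
Excess = 4901.92 − 4754.36 = 147.56 ≈ 148 km

148 km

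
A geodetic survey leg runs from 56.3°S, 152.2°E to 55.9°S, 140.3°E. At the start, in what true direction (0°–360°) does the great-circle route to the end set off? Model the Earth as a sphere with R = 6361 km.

θ = atan2( sin Δλ·cos φ₂ ,  cos φ₁ sin φ₂ − sin φ₁ cos φ₂ cos Δλ )
  = atan2(-0.1156, -0.0030) = 268.49°

268.5°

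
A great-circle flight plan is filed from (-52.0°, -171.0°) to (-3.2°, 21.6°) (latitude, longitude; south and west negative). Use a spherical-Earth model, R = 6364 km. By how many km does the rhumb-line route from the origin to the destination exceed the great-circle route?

Great circle: cos σ = sin φ₁ sin φ₂ + cos φ₁ cos φ₂ cos Δλ,  σ = 2.1603 rad → d_gc = 13747.9 km
Rhumb line: Δψ = +1.0103, q = Δφ/Δψ = 0.8431, d_rh = R√(Δφ²+q²Δλ²) = 16586.1 km
Excess = 16586.1 − 13747.9 = 2838.2 ≈ 2838 km

2838 km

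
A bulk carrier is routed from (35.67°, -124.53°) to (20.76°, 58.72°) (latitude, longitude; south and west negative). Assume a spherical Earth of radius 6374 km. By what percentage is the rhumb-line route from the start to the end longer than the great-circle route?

Great circle: σ = 2.1552 rad → d_gc = Rσ = 13737.5 km
Rhumb: Δφ = -0.2602, Δλ = -3.0849, Δψ = -0.2966, q = Δφ/Δψ = 0.8772 → d_rh = R√(Δφ²+q²Δλ²) = 17328.8 km
Excess = (17328.8 − 13737.5) / 13737.5 = 3591.3 / 13737.5 = 26.14% ≈ 26.1%

26.1%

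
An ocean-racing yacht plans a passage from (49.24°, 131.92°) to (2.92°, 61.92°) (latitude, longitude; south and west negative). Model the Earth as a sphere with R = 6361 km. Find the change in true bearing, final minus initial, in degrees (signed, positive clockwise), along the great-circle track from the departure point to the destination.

-37.0°

Initial bearing θ₁ = atan2(sin Δλ cos φ₂, cos φ₁ sin φ₂ − sin φ₁ cos φ₂ cos Δλ) = 256.49°
Final bearing θ₂ = (initial bearing from the destination back to the start) + 180° = 219.47°
Δθ = θ₂ − θ₁ = -37.0°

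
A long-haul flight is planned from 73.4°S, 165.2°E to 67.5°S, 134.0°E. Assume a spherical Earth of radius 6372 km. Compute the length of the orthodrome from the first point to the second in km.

cos σ = sin φ₁ sin φ₂ + cos φ₁ cos φ₂ cos Δλ
      = sin(-73.40°)sin(-67.50°) + cos(-73.40°)cos(-67.50°)cos(-31.20°) = 0.9789
σ = 11.794° → d = Rσ = 6372·0.20584 = 1312 km

1312 km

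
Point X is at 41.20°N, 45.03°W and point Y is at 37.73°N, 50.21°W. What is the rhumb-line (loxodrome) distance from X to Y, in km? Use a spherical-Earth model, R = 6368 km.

588 km

Δψ = ln[tan(π/4+φ₂/2)/tan(π/4+φ₁/2)] = -0.0785;  Δφ = -0.0606 rad,  Δλ = -0.0904 rad
q = Δφ/Δψ = 0.7717
d = R·√(Δφ² + q²Δλ²) = 6368·0.09239 = 588 km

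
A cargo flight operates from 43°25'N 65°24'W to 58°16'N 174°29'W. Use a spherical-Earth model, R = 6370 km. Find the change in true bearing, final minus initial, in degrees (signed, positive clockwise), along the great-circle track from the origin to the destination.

-95.3°

Initial bearing θ₁ = atan2(sin Δλ cos φ₂, cos φ₁ sin φ₂ − sin φ₁ cos φ₂ cos Δλ) = 325.97°
Final bearing θ₂ = (initial bearing from the destination back to the start) + 180° = 230.62°
Δθ = θ₂ − θ₁ = -95.3°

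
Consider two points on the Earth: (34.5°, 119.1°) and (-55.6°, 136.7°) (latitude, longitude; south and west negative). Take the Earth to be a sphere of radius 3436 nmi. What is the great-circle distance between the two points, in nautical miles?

cos σ = sin φ₁ sin φ₂ + cos φ₁ cos φ₂ cos Δλ
      = sin(34.50°)sin(-55.60°) + cos(34.50°)cos(-55.60°)cos(17.60°) = -0.0235
σ = 91.349° → d = Rσ = 3436·1.59434 = 5478 nmi

5478 nmi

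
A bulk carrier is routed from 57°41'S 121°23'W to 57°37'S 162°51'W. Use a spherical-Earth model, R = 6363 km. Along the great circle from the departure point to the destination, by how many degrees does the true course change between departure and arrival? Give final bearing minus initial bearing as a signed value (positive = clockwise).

+35.5°

At departure: θ₁ = atan2(sin Δλ cos φ₂, cos φ₁ sin φ₂ − sin φ₁ cos φ₂ cos Δλ) = 252.43°
At arrival: θ₂ = atan2(sin Δλ cos φ₁, −cos φ₂ sin φ₁ + sin φ₂ cos φ₁ cos Δλ) = 287.90°
Δθ = θ₂ − θ₁ = +35.5°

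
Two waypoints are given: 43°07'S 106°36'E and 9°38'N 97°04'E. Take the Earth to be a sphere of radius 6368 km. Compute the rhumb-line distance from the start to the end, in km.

Rhumb course C = atan2(Δλ, Δψ) with Δψ = ln[tan(π/4+φ₂/2)/tan(π/4+φ₁/2)] = +1.0046, Δλ = -0.1664 → C = 350.60°
d = R·|Δφ| / |cos C| = 6368·0.92066 / 0.98656 = 5943 km

5943 km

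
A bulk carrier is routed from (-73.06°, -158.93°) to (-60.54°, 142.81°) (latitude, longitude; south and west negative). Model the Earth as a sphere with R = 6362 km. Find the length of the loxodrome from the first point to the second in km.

2849 km

Δψ = ln[tan(π/4+φ₂/2)/tan(π/4+φ₁/2)] = +0.5684;  Δφ = +0.2185 rad,  Δλ = -1.0168 rad
q = Δφ/Δψ = 0.3844
d = R·√(Δφ² + q²Δλ²) = 6362·0.44783 = 2849 km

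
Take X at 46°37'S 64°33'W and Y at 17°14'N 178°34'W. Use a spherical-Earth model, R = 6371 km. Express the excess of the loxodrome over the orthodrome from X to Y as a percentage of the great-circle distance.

2.4%

Great circle: σ = 2.0741 rad → d_gc = Rσ = 13214.1 km
Rhumb: Δφ = +1.1144, Δλ = -1.9900, Δψ = +1.2273, q = Δφ/Δψ = 0.9080 → d_rh = R√(Δφ²+q²Δλ²) = 13525.3 km
Excess = (13525.3 − 13214.1) / 13214.1 = 311.2 / 13214.1 = 2.36% ≈ 2.4%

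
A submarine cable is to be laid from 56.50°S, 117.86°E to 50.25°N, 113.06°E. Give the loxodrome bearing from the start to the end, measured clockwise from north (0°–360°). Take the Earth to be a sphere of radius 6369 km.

Meridional parts: M(φ₁)=-1.2008, M(φ₂)=+1.0175 → ΔM = +2.2182;  Δλ = -0.0838 rad
tan C = Δλ / ΔM = -0.0378 → C = 357.84°

357.8°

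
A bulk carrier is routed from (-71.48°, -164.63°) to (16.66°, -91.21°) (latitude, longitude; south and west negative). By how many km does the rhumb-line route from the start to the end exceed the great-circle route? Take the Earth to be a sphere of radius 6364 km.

Great circle: cos σ = sin φ₁ sin φ₂ + cos φ₁ cos φ₂ cos Δλ,  σ = 1.7569 rad → d_gc = 11180.8 km
Rhumb line: Δψ = +2.1087, q = Δφ/Δψ = 0.7295, d_rh = R√(Δφ²+q²Δλ²) = 11455.8 km
Excess = 11455.8 − 11180.8 = 275.0 ≈ 275 km

275 km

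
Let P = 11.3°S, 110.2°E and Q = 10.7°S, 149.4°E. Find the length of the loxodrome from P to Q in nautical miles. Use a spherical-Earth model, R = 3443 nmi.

Δψ = ln[tan(π/4+φ₂/2)/tan(π/4+φ₁/2)] = +0.0107;  Δφ = +0.0105 rad,  Δλ = +0.6842 rad
q = Δφ/Δψ = 0.9816
d = R·√(Δφ² + q²Δλ²) = 3443·0.67168 = 2313 nmi

2313 nmi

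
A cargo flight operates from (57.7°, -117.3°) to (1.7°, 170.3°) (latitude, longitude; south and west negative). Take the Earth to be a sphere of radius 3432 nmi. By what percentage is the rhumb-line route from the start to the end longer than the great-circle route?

Great circle: σ = 1.3831 rad → d_gc = Rσ = 4746.9 nmi
Rhumb: Δφ = -0.9774, Δλ = -1.2636, Δψ = -1.2096, q = Δφ/Δψ = 0.8080 → d_rh = R√(Δφ²+q²Δλ²) = 4850.8 nmi
Excess = (4850.8 − 4746.9) / 4746.9 = 103.9 / 4746.9 = 2.19% ≈ 2.2%

2.2%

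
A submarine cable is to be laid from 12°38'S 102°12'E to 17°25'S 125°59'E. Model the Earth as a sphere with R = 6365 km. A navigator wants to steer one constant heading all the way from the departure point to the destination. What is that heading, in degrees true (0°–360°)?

101.8°

Δψ = ln[tan(π/4+φ₂/2)/tan(π/4+φ₁/2)] = -0.0865
Δλ = +0.4151 rad (taken the short way round)
course = atan2(Δλ, Δψ) = 101.77°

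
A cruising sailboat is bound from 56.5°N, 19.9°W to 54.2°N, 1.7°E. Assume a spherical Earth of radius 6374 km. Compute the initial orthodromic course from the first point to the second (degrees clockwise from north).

91.6°

θ = atan2( sin Δλ·cos φ₂ ,  cos φ₁ sin φ₂ − sin φ₁ cos φ₂ cos Δλ )
  = atan2(+0.2153, -0.0059) = 91.56°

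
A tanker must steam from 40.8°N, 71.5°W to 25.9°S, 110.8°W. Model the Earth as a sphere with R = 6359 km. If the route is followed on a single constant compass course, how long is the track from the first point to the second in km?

8445 km

Rhumb course C = atan2(Δλ, Δψ) with Δψ = ln[tan(π/4+φ₂/2)/tan(π/4+φ₁/2)] = -1.2495, Δλ = -0.6859 → C = 208.76°
d = R·|Δφ| / |cos C| = 6359·1.16413 / 0.87661 = 8445 km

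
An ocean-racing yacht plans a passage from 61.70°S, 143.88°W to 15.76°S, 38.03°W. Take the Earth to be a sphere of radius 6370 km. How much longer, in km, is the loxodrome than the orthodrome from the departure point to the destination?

Great circle: cos σ = sin φ₁ sin φ₂ + cos φ₁ cos φ₂ cos Δλ,  σ = 1.4560 rad → d_gc = 9274.8 km
Rhumb line: Δψ = +1.0993, q = Δφ/Δψ = 0.7294, d_rh = R√(Δφ²+q²Δλ²) = 9988.1 km
Excess = 9988.1 − 9274.8 = 713.3 ≈ 713 km

713 km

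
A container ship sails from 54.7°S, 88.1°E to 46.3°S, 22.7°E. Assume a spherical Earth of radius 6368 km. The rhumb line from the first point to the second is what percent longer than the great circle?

3.5%

Great circle: σ = 0.7133 rad → d_gc = Rσ = 4542.0 km
Rhumb: Δφ = +0.1466, Δλ = -1.1414, Δψ = +0.2313, q = Δφ/Δψ = 0.6338 → d_rh = R√(Δφ²+q²Δλ²) = 4700.7 km
Excess = (4700.7 − 4542.0) / 4542.0 = 158.7 / 4542.0 = 3.49% ≈ 3.5%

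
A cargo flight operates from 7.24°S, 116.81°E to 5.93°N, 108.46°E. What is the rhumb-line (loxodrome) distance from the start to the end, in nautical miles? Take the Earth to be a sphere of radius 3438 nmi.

Rhumb course C = atan2(Δλ, Δψ) with Δψ = ln[tan(π/4+φ₂/2)/tan(π/4+φ₁/2)] = +0.2304, Δλ = -0.1457 → C = 327.68°
d = R·|Δφ| / |cos C| = 3438·0.22986 / 0.84511 = 935 nmi

935 nmi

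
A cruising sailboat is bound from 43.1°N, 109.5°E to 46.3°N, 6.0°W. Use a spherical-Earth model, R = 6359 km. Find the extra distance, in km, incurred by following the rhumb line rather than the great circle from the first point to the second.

910 km

Great circle: cos σ = sin φ₁ sin φ₂ + cos φ₁ cos φ₂ cos Δλ,  σ = 1.2903 rad → d_gc = 8205.2 km
Rhumb line: Δψ = +0.0786, q = Δφ/Δψ = 0.7105, d_rh = R√(Δφ²+q²Δλ²) = 9115.0 km
Excess = 9115.0 − 8205.2 = 909.8 ≈ 910 km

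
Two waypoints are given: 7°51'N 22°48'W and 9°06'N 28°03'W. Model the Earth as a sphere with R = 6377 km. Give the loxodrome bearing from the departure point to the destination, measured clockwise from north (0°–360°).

283.5°

Δψ = ln[tan(π/4+φ₂/2)/tan(π/4+φ₁/2)] = +0.0221
Δλ = -0.0916 rad (taken the short way round)
course = atan2(Δλ, Δψ) = 283.54°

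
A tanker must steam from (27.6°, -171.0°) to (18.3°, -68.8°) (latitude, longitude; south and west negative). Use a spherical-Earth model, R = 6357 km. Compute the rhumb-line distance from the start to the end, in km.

10477 km

Δψ = ln[tan(π/4+φ₂/2)/tan(π/4+φ₁/2)] = -0.1765;  Δφ = -0.1623 rad,  Δλ = +1.7837 rad
q = Δφ/Δψ = 0.9195
d = R·√(Δφ² + q²Δλ²) = 6357·1.64810 = 10477 km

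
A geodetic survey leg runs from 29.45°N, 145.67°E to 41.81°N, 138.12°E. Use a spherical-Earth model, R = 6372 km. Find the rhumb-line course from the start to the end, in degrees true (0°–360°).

333.7°

Meridional parts: M(φ₁)=+0.5383, M(φ₂)=+0.8047 → ΔM = +0.2665;  Δλ = -0.1318 rad
tan C = Δλ / ΔM = -0.4945 → C = 333.69°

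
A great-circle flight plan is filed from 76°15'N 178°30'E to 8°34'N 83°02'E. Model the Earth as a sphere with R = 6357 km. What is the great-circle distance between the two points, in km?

Haversine: a = sin²(Δφ/2)+cos φ₁ cos φ₂ sin²(Δλ/2) = 0.43885;  σ = 2·atan2(√a,√(1−a))
σ = 82.975° → d = Rσ = 6357·1.44819 = 9206 km

9206 km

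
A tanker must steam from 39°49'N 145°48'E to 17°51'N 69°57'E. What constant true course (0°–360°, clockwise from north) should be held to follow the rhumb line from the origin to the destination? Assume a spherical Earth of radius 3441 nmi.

251.5°

Meridional parts: M(φ₁)=+0.7587, M(φ₂)=+0.3167 → ΔM = -0.4420;  Δλ = -1.3238 rad
tan C = Δλ / ΔM = +2.9949 → C = 251.54°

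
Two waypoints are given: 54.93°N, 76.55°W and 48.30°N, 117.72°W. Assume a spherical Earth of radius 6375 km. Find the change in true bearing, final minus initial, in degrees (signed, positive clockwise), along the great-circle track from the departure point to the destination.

-32.9°

At departure: θ₁ = atan2(sin Δλ cos φ₂, cos φ₁ sin φ₂ − sin φ₁ cos φ₂ cos Δλ) = 272.50°
At arrival: θ₂ = atan2(sin Δλ cos φ₁, −cos φ₂ sin φ₁ + sin φ₂ cos φ₁ cos Δλ) = 239.64°
Δθ = θ₂ − θ₁ = -32.9°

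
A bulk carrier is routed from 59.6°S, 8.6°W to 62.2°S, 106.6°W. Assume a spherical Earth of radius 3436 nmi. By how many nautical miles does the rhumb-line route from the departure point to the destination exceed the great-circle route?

276 nmi

Great circle: cos σ = sin φ₁ sin φ₂ + cos φ₁ cos φ₂ cos Δλ,  σ = 0.7523 rad → d_gc = 2584.9 nmi
Rhumb line: Δψ = -0.0934, q = Δφ/Δψ = 0.4860, d_rh = R√(Δφ²+q²Δλ²) = 2860.6 nmi
Excess = 2860.6 − 2584.9 = 275.7 ≈ 276 nmi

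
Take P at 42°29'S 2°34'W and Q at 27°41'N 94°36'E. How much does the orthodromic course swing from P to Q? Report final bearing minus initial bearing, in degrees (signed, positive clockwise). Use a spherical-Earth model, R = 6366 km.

At departure: θ₁ = atan2(sin Δλ cos φ₂, cos φ₁ sin φ₂ − sin φ₁ cos φ₂ cos Δλ) = 73.04°
At arrival: θ₂ = atan2(sin Δλ cos φ₁, −cos φ₂ sin φ₁ + sin φ₂ cos φ₁ cos Δλ) = 52.80°
Δθ = θ₂ − θ₁ = -20.2°

-20.2°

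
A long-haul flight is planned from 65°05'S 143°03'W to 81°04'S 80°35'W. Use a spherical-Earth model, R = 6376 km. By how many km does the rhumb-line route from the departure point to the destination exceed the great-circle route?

112 km

Great circle: cos σ = sin φ₁ sin φ₂ + cos φ₁ cos φ₂ cos Δλ,  σ = 0.3867 rad → d_gc = 2465.5 km
Rhumb line: Δψ = -1.0397, q = Δφ/Δψ = 0.2683, d_rh = R√(Δφ²+q²Δλ²) = 2577.3 km
Excess = 2577.3 − 2465.5 = 111.8 ≈ 112 km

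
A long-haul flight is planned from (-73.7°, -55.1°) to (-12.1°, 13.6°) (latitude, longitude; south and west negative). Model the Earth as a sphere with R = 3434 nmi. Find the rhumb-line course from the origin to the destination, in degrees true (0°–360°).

34.7°

Δψ = ln[tan(π/4+φ₂/2)/tan(π/4+φ₁/2)] = +1.7307
Δλ = +1.1990 rad (taken the short way round)
course = atan2(Δλ, Δψ) = 34.72°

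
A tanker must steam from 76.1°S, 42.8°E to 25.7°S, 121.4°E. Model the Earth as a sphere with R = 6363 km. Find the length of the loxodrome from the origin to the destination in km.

Δψ = ln[tan(π/4+φ₂/2)/tan(π/4+φ₁/2)] = +1.6402;  Δφ = +0.8796 rad,  Δλ = +1.3718 rad
q = Δφ/Δψ = 0.5363
d = R·√(Δφ² + q²Δλ²) = 6363·1.14677 = 7297 km

7297 km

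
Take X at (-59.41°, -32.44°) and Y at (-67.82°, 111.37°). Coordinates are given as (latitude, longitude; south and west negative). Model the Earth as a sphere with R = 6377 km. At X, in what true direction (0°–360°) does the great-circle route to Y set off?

N = sin Δλ·cos φ₂ = +0.2229;  D = cos φ₁ sin φ₂ − sin φ₁ cos φ₂ cos Δλ = -0.7335
initial course = atan2(N, D) = 163.10°

163.1°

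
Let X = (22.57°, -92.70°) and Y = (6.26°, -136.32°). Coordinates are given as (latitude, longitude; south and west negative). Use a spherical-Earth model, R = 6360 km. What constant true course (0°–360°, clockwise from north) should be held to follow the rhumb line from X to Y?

Meridional parts: M(φ₁)=+0.4045, M(φ₂)=+0.1095 → ΔM = -0.2950;  Δλ = -0.7613 rad
tan C = Δλ / ΔM = +2.5803 → C = 248.82°

248.8°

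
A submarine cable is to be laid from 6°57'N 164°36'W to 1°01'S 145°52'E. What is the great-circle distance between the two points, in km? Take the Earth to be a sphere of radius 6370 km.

5566 km

Haversine: a = sin²(Δφ/2)+cos φ₁ cos φ₂ sin²(Δλ/2) = 0.17901;  σ = 2·atan2(√a,√(1−a))
σ = 50.060° → d = Rσ = 6370·0.87371 = 5566 km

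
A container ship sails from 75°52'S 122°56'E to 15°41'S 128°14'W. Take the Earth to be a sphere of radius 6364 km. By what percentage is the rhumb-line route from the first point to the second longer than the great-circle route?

Great circle: σ = 1.3835 rad → d_gc = Rσ = 8804.3 km
Rhumb: Δφ = +1.0504, Δλ = +1.8995, Δψ = +1.8105, q = Δφ/Δψ = 0.5802 → d_rh = R√(Δφ²+q²Δλ²) = 9688.7 km
Excess = (9688.7 − 8804.3) / 8804.3 = 884.4 / 8804.3 = 10.045% ≈ 10.0%

10.0%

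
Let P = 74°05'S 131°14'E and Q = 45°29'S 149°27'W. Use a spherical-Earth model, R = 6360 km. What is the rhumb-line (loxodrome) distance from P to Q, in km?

Δψ = ln[tan(π/4+φ₂/2)/tan(π/4+φ₁/2)] = +1.0742;  Δφ = +0.4992 rad,  Δλ = +1.3843 rad
q = Δφ/Δψ = 0.4647
d = R·√(Δφ² + q²Δλ²) = 6360·0.81424 = 5179 km

5179 km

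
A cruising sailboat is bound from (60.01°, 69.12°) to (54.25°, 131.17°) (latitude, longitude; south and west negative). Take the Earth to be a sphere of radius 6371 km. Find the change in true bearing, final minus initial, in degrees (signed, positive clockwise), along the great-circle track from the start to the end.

At departure: θ₁ = atan2(sin Δλ cos φ₂, cos φ₁ sin φ₂ − sin φ₁ cos φ₂ cos Δλ) = 71.92°
At arrival: θ₂ = atan2(sin Δλ cos φ₁, −cos φ₂ sin φ₁ + sin φ₂ cos φ₁ cos Δλ) = 125.58°
Δθ = θ₂ − θ₁ = +53.7°

+53.7°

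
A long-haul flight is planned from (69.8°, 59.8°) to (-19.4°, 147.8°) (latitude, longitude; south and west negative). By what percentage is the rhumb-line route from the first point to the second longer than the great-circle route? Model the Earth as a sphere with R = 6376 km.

Great circle: σ = 1.8759 rad → d_gc = Rσ = 11960.6 km
Rhumb: Δφ = -1.5568, Δλ = +1.5359, Δψ = -2.0705, q = Δφ/Δψ = 0.7519 → d_rh = R√(Δφ²+q²Δλ²) = 12359.2 km
Excess = (12359.2 − 11960.6) / 11960.6 = 398.6 / 11960.6 = 3.33% ≈ 3.3%

3.3%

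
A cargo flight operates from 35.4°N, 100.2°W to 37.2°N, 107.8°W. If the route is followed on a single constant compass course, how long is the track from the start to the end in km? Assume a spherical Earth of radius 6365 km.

709 km

Δψ = ln[tan(π/4+φ₂/2)/tan(π/4+φ₁/2)] = +0.0390;  Δφ = +0.0314 rad,  Δλ = -0.1326 rad
q = Δφ/Δψ = 0.8059
d = R·√(Δφ² + q²Δλ²) = 6365·0.11141 = 709 km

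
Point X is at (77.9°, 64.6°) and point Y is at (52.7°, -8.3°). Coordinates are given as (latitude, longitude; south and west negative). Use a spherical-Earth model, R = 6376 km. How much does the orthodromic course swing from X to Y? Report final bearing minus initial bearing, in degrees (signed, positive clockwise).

-69.0°

At departure: θ₁ = atan2(sin Δλ cos φ₂, cos φ₁ sin φ₂ − sin φ₁ cos φ₂ cos Δλ) = 269.26°
At arrival: θ₂ = atan2(sin Δλ cos φ₁, −cos φ₂ sin φ₁ + sin φ₂ cos φ₁ cos Δλ) = 200.24°
Δθ = θ₂ − θ₁ = -69.0°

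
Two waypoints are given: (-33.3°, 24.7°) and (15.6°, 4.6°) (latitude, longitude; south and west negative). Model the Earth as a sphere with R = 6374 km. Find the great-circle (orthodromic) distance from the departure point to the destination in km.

Haversine: a = sin²(Δφ/2)+cos φ₁ cos φ₂ sin²(Δλ/2) = 0.19583;  σ = 2·atan2(√a,√(1−a))
σ = 52.530° → d = Rσ = 6374·0.91682 = 5844 km

5844 km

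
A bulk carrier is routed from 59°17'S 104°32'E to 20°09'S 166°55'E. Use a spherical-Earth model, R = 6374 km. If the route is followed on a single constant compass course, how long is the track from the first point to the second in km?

Δψ = ln[tan(π/4+φ₂/2)/tan(π/4+φ₁/2)] = +0.9330;  Δφ = +0.6830 rad,  Δλ = +1.0888 rad
q = Δφ/Δψ = 0.7320
d = R·√(Δφ² + q²Δλ²) = 6374·1.04964 = 6690 km

6690 km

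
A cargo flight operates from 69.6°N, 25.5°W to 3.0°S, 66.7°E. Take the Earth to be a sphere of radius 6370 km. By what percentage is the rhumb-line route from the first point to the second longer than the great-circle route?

Great circle: σ = 1.6333 rad → d_gc = Rσ = 10403.8 km
Rhumb: Δφ = -1.2671, Δλ = +1.6092, Δψ = -1.7676, q = Δφ/Δψ = 0.7169 → d_rh = R√(Δφ²+q²Δλ²) = 10915.4 km
Excess = (10915.4 − 10403.8) / 10403.8 = 511.6 / 10403.8 = 4.92% ≈ 4.9%

4.9%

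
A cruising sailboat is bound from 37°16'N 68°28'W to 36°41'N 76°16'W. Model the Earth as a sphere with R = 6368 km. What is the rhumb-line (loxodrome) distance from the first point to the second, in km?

696 km

Δψ = ln[tan(π/4+φ₂/2)/tan(π/4+φ₁/2)] = -0.0127;  Δφ = -0.0102 rad,  Δλ = -0.1361 rad
q = Δφ/Δψ = 0.7989
d = R·√(Δφ² + q²Δλ²) = 6368·0.10923 = 696 km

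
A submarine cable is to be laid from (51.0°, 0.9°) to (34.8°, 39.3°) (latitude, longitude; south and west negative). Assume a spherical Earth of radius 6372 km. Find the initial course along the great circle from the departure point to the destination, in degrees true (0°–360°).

105.4°

N = sin Δλ·cos φ₂ = +0.5101;  D = cos φ₁ sin φ₂ − sin φ₁ cos φ₂ cos Δλ = -0.1410
initial course = atan2(N, D) = 105.45°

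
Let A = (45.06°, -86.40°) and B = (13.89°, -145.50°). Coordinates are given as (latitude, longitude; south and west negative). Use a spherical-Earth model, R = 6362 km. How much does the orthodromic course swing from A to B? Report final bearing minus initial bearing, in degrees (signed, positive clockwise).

At departure: θ₁ = atan2(sin Δλ cos φ₂, cos φ₁ sin φ₂ − sin φ₁ cos φ₂ cos Δλ) = 257.59°
At arrival: θ₂ = atan2(sin Δλ cos φ₁, −cos φ₂ sin φ₁ + sin φ₂ cos φ₁ cos Δλ) = 225.29°
Δθ = θ₂ − θ₁ = -32.3°

-32.3°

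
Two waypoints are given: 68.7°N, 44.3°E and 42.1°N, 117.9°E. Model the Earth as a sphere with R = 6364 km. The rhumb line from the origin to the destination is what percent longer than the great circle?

5.1%

Great circle: σ = 0.7944 rad → d_gc = Rσ = 5055.4 km
Rhumb: Δφ = -0.4643, Δλ = +1.2846, Δψ = -0.8595, q = Δφ/Δψ = 0.5401 → d_rh = R√(Δφ²+q²Δλ²) = 5312.8 km
Excess = (5312.8 − 5055.4) / 5055.4 = 257.4 / 5055.4 = 5.09% ≈ 5.1%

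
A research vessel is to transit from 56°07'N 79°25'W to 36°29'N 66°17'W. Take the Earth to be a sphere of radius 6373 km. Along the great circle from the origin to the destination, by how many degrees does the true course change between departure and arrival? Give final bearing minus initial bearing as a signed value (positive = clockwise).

Initial bearing θ₁ = atan2(sin Δλ cos φ₂, cos φ₁ sin φ₂ − sin φ₁ cos φ₂ cos Δλ) = 150.16°
Final bearing θ₂ = (initial bearing from the destination back to the start) + 180° = 159.82°
Δθ = θ₂ − θ₁ = +9.7°

+9.7°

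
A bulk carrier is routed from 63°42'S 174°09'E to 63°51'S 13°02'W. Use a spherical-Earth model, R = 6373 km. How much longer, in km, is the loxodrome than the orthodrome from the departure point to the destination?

Great circle: cos σ = sin φ₁ sin φ₂ + cos φ₁ cos φ₂ cos Δλ,  σ = 0.9135 rad → d_gc = 5821.7 km
Rhumb line: Δψ = -0.0059, q = Δφ/Δψ = 0.4419, d_rh = R√(Δφ²+q²Δλ²) = 8494.3 km
Excess = 8494.3 − 5821.7 = 2672.6 ≈ 2673 km

2673 km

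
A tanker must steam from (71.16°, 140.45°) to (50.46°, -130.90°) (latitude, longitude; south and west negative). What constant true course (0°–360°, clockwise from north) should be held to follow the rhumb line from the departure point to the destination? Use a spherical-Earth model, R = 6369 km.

116.5°

Meridional parts: M(φ₁)=+1.7963, M(φ₂)=+1.0232 → ΔM = -0.7731;  Δλ = +1.5472 rad
tan C = Δλ / ΔM = -2.0014 → C = 116.55°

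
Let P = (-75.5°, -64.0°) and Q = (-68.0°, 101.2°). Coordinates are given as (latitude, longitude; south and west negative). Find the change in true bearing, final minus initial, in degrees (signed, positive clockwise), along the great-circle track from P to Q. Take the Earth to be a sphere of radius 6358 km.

-164.5°

Initial bearing θ₁ = atan2(sin Δλ cos φ₂, cos φ₁ sin φ₂ − sin φ₁ cos φ₂ cos Δλ) = 170.68°
Final bearing θ₂ = (initial bearing from the destination back to the start) + 180° = 6.22°
Δθ = θ₂ − θ₁ = -164.5°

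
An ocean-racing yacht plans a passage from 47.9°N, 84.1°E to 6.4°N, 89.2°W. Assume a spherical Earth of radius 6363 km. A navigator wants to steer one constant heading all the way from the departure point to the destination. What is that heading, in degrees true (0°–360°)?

Meridional parts: M(φ₁)=+0.9549, M(φ₂)=+0.1119 → ΔM = -0.8429;  Δλ = -3.0247 rad
tan C = Δλ / ΔM = +3.5883 → C = 254.43°

254.4°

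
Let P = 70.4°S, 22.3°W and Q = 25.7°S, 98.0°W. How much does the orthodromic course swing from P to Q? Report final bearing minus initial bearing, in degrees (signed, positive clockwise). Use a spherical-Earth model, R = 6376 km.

+64.0°

Initial bearing θ₁ = atan2(sin Δλ cos φ₂, cos φ₁ sin φ₂ − sin φ₁ cos φ₂ cos Δλ) = 274.21°
Final bearing θ₂ = (initial bearing from the destination back to the start) + 180° = 338.21°
Δθ = θ₂ − θ₁ = +64.0°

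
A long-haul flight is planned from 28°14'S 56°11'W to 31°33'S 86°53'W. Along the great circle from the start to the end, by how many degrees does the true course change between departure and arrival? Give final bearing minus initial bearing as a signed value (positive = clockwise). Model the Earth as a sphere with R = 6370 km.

Initial bearing θ₁ = atan2(sin Δλ cos φ₂, cos φ₁ sin φ₂ − sin φ₁ cos φ₂ cos Δλ) = 255.27°
Final bearing θ₂ = (initial bearing from the destination back to the start) + 180° = 270.86°
Δθ = θ₂ − θ₁ = +15.6°

+15.6°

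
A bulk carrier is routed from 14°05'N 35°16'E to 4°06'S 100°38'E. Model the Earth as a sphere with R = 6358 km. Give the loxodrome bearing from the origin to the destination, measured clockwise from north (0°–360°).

105.7°

Δψ = ln[tan(π/4+φ₂/2)/tan(π/4+φ₁/2)] = -0.3199
Δλ = +1.1409 rad (taken the short way round)
course = atan2(Δλ, Δψ) = 105.67°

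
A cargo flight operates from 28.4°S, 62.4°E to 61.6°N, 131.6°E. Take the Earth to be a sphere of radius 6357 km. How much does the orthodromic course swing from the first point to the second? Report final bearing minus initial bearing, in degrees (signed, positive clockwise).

Initial bearing θ₁ = atan2(sin Δλ cos φ₂, cos φ₁ sin φ₂ − sin φ₁ cos φ₂ cos Δλ) = 27.50°
Final bearing θ₂ = (initial bearing from the destination back to the start) + 180° = 58.65°
Δθ = θ₂ − θ₁ = +31.1°

+31.1°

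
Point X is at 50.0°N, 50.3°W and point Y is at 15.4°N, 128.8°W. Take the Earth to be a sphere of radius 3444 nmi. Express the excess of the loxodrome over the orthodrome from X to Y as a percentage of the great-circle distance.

2.8%

Great circle: σ = 1.2377 rad → d_gc = Rσ = 4262.6 nmi
Rhumb: Δφ = -0.6039, Δλ = -1.3701, Δψ = -0.7386, q = Δφ/Δψ = 0.8176 → d_rh = R√(Δφ²+q²Δλ²) = 4382.8 nmi
Excess = (4382.8 − 4262.6) / 4262.6 = 120.2 / 4262.6 = 2.82% ≈ 2.8%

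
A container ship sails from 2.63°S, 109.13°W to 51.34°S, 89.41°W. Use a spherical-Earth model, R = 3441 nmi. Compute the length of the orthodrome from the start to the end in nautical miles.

3090 nmi

cos σ = sin φ₁ sin φ₂ + cos φ₁ cos φ₂ cos Δλ
      = sin(-2.63°)sin(-51.34°) + cos(-2.63°)cos(-51.34°)cos(19.72°) = 0.6233
σ = 51.445° → d = Rσ = 3441·0.89788 = 3090 nmi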